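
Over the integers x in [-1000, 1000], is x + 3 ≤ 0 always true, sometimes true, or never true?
Holds at x = -3: LHS = (-3) + 3 = 0; 0 ≤ 0 — holds
Fails at x = 0: LHS = 0 + 3 = 3; 3 ≤ 0 — FAILS
It is satisfied by some integers in the range but not all.

Answer: Sometimes true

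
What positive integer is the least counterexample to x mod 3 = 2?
Testing positive integers:
x = 1: LHS = 1 mod 3 = 1; 1 = 2 — FAILS  ← smallest positive counterexample

Answer: x = 1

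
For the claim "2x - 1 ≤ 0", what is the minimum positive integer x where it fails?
Testing positive integers:
x = 1: LHS = 2·1 - 1 = 1; 1 ≤ 0 — FAILS  ← smallest positive counterexample

Answer: x = 1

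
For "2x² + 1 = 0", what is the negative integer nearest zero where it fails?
Testing negative integers from -1 downward:
x = -1: LHS = 2·(-1)² + 1 = 3; 3 = 0 — FAILS  ← closest negative counterexample to 0

Answer: x = -1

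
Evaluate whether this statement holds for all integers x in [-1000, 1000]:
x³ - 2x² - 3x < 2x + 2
The claim fails at x = -1:
x = -1: LHS = (-1)³ - 2·(-1)² - 3·(-1) = 0, RHS = 2·(-1) + 2 = 0; 0 < 0 — FAILS

Because a single integer refutes it, the statement is false.

Answer: False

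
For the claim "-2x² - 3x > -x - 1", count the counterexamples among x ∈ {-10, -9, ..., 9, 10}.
Counterexamples in [-10, 10]: {-10, -9, -8, -7, -6, -5, -4, -3, -2, 1, 2, 3, 4, 5, 6, 7, 8, 9, 10}.

Counting them gives 19 values.

Answer: 19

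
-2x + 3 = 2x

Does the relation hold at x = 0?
x = 0: LHS = -2·0 + 3 = 3, RHS = 2·0 = 0; 3 = 0 — FAILS

The relation fails at x = 0, so x = 0 is a counterexample.

Answer: No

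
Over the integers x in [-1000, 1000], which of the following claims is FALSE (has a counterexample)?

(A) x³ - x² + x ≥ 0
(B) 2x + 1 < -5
(A) x = -1: LHS = (-1)³ - (-1)² + (-1) = -3; -3 ≥ 0 — FAILS
(B) x = 0: LHS = 2·0 + 1 = 1; 1 < -5 — FAILS

Answer: Both A and B are false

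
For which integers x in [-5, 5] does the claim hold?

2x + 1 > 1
Holds for: {1, 2, 3, 4, 5}
Fails for: {-5, -4, -3, -2, -1, 0}

Answer: {1, 2, 3, 4, 5}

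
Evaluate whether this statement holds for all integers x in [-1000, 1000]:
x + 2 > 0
The claim fails at x = -2:
x = -2: LHS = (-2) + 2 = 0; 0 > 0 — FAILS

Because a single integer refutes it, the statement is false.

Answer: False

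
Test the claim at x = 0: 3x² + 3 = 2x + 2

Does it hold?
x = 0: LHS = 3·0² + 3 = 3, RHS = 2·0 + 2 = 2; 3 = 2 — FAILS

The relation fails at x = 0, so x = 0 is a counterexample.

Answer: No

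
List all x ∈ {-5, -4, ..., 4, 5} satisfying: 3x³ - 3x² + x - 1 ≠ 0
Holds for: {-5, -4, -3, -2, -1, 0, 2, 3, 4, 5}
Fails for: {1}

Answer: {-5, -4, -3, -2, -1, 0, 2, 3, 4, 5}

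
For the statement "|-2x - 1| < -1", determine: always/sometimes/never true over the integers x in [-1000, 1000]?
An absolute value is never negative, so the left side is ≥ 0 for every x, while the right side is -1. Tightest case in [-1000, 1000] is x = 0:
x = 0: LHS = |-2·0 - 1| = |-1| = 1; 1 < -1 — FAILS
Hence LHS − RHS is never negative, i.e. LHS ≥ RHS throughout, so the claimed relation (<) fails for every integer in [-1000, 1000].

No integer in the range satisfies it.

Answer: Never true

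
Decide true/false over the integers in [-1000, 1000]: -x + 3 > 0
The claim fails at x = 3:
x = 3: LHS = -3 + 3 = 0; 0 > 0 — FAILS

Because a single integer refutes it, the statement is false.

Answer: False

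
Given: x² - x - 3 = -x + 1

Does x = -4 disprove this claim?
Substitute x = -4 into the relation:
x = -4: LHS = (-4)² - (-4) - 3 = 17, RHS = -(-4) + 1 = 5; 17 = 5 — FAILS

Since the claim fails at x = -4, this value is a counterexample.

Answer: Yes, x = -4 is a counterexample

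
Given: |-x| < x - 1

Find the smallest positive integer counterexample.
Testing positive integers:
x = 1: LHS = |-1| = 1, RHS = 1 - 1 = 0; 1 < 0 — FAILS  ← smallest positive counterexample

Answer: x = 1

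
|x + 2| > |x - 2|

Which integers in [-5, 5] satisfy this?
Holds for: {1, 2, 3, 4, 5}
Fails for: {-5, -4, -3, -2, -1, 0}

Answer: {1, 2, 3, 4, 5}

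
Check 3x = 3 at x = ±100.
x = 100: LHS = 3·100 = 300; 300 = 3 — FAILS
x = -100: LHS = 3·(-100) = -300; -300 = 3 — FAILS

Answer: No, fails for both x = 100 and x = -100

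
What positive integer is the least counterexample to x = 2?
Testing positive integers:
x = 1: 1 = 2 — FAILS  ← smallest positive counterexample

Answer: x = 1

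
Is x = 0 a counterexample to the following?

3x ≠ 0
Substitute x = 0 into the relation:
x = 0: LHS = 3·0 = 0; 0 ≠ 0 — FAILS

Since the claim fails at x = 0, this value is a counterexample.

Answer: Yes, x = 0 is a counterexample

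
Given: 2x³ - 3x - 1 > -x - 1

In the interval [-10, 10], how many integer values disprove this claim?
Counterexamples in [-10, 10]: {-10, -9, -8, -7, -6, -5, -4, -3, -2, -1, 0, 1}.

Counting them gives 12 values.

Answer: 12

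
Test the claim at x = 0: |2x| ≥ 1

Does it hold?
x = 0: LHS = |2·0| = |0| = 0; 0 ≥ 1 — FAILS

The relation fails at x = 0, so x = 0 is a counterexample.

Answer: No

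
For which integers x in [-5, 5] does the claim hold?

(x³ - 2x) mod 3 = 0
Holds for: {-3, 0, 3}
Fails for: {-5, -4, -2, -1, 1, 2, 4, 5}

Answer: {-3, 0, 3}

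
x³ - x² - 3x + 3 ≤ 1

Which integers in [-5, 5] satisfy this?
Holds for: {-5, -4, -3, -2, 1, 2}
Fails for: {-1, 0, 3, 4, 5}

Answer: {-5, -4, -3, -2, 1, 2}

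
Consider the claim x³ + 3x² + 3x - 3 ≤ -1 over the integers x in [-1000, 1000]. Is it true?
The claim fails at x = 1:
x = 1: LHS = 1³ + 3·1² + 3·1 - 3 = 4; 4 ≤ -1 — FAILS

Because a single integer refutes it, the statement is false.

Answer: False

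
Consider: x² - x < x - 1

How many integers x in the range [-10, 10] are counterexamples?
Counterexamples in [-10, 10]: {-10, -9, -8, -7, -6, -5, -4, -3, -2, -1, 0, 1, 2, 3, 4, 5, 6, 7, 8, 9, 10}.

Counting them gives 21 values.

Answer: 21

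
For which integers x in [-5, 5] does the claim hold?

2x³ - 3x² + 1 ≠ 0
Holds for: {-5, -4, -3, -2, -1, 0, 2, 3, 4, 5}
Fails for: {1}

Answer: {-5, -4, -3, -2, -1, 0, 2, 3, 4, 5}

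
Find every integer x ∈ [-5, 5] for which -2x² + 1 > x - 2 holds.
Holds for: {-1, 0}
Fails for: {-5, -4, -3, -2, 1, 2, 3, 4, 5}

Answer: {-1, 0}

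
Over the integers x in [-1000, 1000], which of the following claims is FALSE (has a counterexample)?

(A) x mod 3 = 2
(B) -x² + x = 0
(A) x = 0: LHS = 0 mod 3 = 0; 0 = 2 — FAILS
(B) x = -1: LHS = -(-1)² + (-1) = -2; -2 = 0 — FAILS

Answer: Both A and B are false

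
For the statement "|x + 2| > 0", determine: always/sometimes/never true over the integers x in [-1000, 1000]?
Holds at x = 0: LHS = |0 + 2| = |2| = 2; 2 > 0 — holds
Fails at x = -2: LHS = |(-2) + 2| = |0| = 0; 0 > 0 — FAILS
It is satisfied by some integers in the range but not all.

Answer: Sometimes true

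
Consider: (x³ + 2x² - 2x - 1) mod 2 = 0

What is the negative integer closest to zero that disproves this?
Testing negative integers from -1 downward:
x = -1: LHS = ((-1)³ + 2·(-1)² - 2·(-1) - 1) mod 2 = 2 mod 2 = 0; 0 = 0 — holds
x = -2: LHS = ((-2)³ + 2·(-2)² - 2·(-2) - 1) mod 2 = 3 mod 2 = 1; 1 = 0 — FAILS  ← closest negative counterexample to 0

Answer: x = -2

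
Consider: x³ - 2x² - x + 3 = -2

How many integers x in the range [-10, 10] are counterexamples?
Counterexamples in [-10, 10]: {-10, -9, -8, -7, -6, -5, -4, -3, -2, -1, 0, 1, 2, 3, 4, 5, 6, 7, 8, 9, 10}.

Counting them gives 21 values.

Answer: 21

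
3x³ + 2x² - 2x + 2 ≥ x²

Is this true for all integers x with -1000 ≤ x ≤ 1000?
The claim fails at x = -2:
x = -2: LHS = 3·(-2)³ + 2·(-2)² - 2·(-2) + 2 = -10, RHS = (-2)² = 4; -10 ≥ 4 — FAILS

Because a single integer refutes it, the statement is false.

Answer: False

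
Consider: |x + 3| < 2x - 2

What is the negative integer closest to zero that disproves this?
Testing negative integers from -1 downward:
x = -1: LHS = |(-1) + 3| = |2| = 2, RHS = 2·(-1) - 2 = -4; 2 < -4 — FAILS  ← closest negative counterexample to 0

Answer: x = -1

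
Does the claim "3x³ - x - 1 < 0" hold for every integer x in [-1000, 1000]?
The claim fails at x = 1:
x = 1: LHS = 3·1³ - 1 - 1 = 1; 1 < 0 — FAILS

Because a single integer refutes it, the statement is false.

Answer: False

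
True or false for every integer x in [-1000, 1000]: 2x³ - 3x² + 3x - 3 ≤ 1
The claim fails at x = 2:
x = 2: LHS = 2·2³ - 3·2² + 3·2 - 3 = 7; 7 ≤ 1 — FAILS

Because a single integer refutes it, the statement is false.

Answer: False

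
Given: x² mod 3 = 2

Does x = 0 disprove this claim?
Substitute x = 0 into the relation:
x = 0: LHS = (0²) mod 3 = 0 mod 3 = 0; 0 = 2 — FAILS

Since the claim fails at x = 0, this value is a counterexample.

Answer: Yes, x = 0 is a counterexample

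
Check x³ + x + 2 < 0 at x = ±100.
x = 100: LHS = 100³ + 100 + 2 = 1000102; 1000102 < 0 — FAILS
x = -100: LHS = (-100)³ + (-100) + 2 = -1000098; -1000098 < 0 — holds

Answer: Partially: fails for x = 100, holds for x = -100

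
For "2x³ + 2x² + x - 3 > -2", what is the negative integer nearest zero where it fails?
Testing negative integers from -1 downward:
x = -1: LHS = 2·(-1)³ + 2·(-1)² + (-1) - 3 = -4; -4 > -2 — FAILS  ← closest negative counterexample to 0

Answer: x = -1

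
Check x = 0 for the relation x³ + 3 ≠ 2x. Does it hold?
x = 0: LHS = 0³ + 3 = 3, RHS = 2·0 = 0; 3 ≠ 0 — holds

The relation is satisfied at x = 0.

Answer: Yes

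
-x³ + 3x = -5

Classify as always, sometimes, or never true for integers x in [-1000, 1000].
Track d = LHS − RHS over the integers in [-1000, 1000]. Equality would need d = 0, but d changes sign only between consecutive integers, jumping over 0:
x = 2: LHS = -2³ + 3·2 = -2; -2 = -5 — FAILS  (d = 3)
x = 3: LHS = -3³ + 3·3 = -18; -18 = -5 — FAILS  (d = -13)
Away from these crossings d keeps a constant sign, and checking every integer in [-1000, 1000] confirms d ≠ 0 throughout. Hence the two sides are never equal, so the claimed relation (=) fails for every integer in [-1000, 1000].

No integer in the range satisfies it.

Answer: Never true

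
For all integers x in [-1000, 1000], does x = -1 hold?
The claim fails at x = 0:
x = 0: 0 = -1 — FAILS

Because a single integer refutes it, the statement is false.

Answer: False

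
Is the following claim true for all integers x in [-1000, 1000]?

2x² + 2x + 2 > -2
Over all integers in [-1000, 1000], LHS − RHS is smallest at x = 0, where it equals 4:
x = 0: LHS = 2·0² + 2·0 + 2 = 2; 2 > -2 — holds
At the ends of the range:
x = -1000: LHS = 2·(-1000)² + 2·(-1000) + 2 = 1998002; 1998002 > -2 — holds
x = 1000: LHS = 2·1000² + 2·1000 + 2 = 2002002; 2002002 > -2 — holds
Hence LHS − RHS is never zero or negative, i.e. LHS > RHS throughout, so the relation holds for every integer in [-1000, 1000].

No counterexample exists.

Answer: True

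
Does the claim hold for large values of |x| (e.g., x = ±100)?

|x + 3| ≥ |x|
x = 100: LHS = |100 + 3| = |103| = 103, RHS = |100| = 100; 103 ≥ 100 — holds
x = -100: LHS = |(-100) + 3| = |-97| = 97, RHS = |-100| = 100; 97 ≥ 100 — FAILS

Answer: Partially: holds for x = 100, fails for x = -100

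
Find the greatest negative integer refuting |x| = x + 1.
Testing negative integers from -1 downward:
x = -1: LHS = |-1| = 1, RHS = (-1) + 1 = 0; 1 = 0 — FAILS  ← closest negative counterexample to 0

Answer: x = -1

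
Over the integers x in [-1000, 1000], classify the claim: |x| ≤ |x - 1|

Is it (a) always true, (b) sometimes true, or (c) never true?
Holds at x = 0: LHS = |0| = 0, RHS = |0 - 1| = |-1| = 1; 0 ≤ 1 — holds
Fails at x = 1: LHS = |1| = 1, RHS = |1 - 1| = |0| = 0; 1 ≤ 0 — FAILS
It is satisfied by some integers in the range but not all.

Answer: Sometimes true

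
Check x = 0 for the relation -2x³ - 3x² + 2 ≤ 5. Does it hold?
x = 0: LHS = -2·0³ - 3·0² + 2 = 2; 2 ≤ 5 — holds

The relation is satisfied at x = 0.

Answer: Yes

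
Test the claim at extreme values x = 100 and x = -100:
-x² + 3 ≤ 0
x = 100: LHS = -100² + 3 = -9997; -9997 ≤ 0 — holds
x = -100: LHS = -(-100)² + 3 = -9997; -9997 ≤ 0 — holds

Answer: Yes, holds for both x = 100 and x = -100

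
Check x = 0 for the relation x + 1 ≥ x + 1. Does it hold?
x = 0: LHS = 0 + 1 = 1, RHS = 0 + 1 = 1; 1 ≥ 1 — holds

The relation is satisfied at x = 0.

Answer: Yes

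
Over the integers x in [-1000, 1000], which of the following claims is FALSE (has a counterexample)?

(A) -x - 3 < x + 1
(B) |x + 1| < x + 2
(A) x = -2: LHS = -(-2) - 3 = -1, RHS = (-2) + 1 = -1; -1 < -1 — FAILS
(B) x = -2: LHS = |(-2) + 1| = |-1| = 1, RHS = (-2) + 2 = 0; 1 < 0 — FAILS

Answer: Both A and B are false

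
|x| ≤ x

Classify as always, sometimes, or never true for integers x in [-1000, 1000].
Holds at x = 0: LHS = |0| = 0; 0 ≤ 0 — holds
Fails at x = -1: LHS = |-1| = 1; 1 ≤ -1 — FAILS
It is satisfied by some integers in the range but not all.

Answer: Sometimes true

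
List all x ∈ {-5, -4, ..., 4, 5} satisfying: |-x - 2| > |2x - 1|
Holds for: {0, 1, 2}
Fails for: {-5, -4, -3, -2, -1, 3, 4, 5}

Answer: {0, 1, 2}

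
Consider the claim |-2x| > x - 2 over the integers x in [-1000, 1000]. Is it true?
Over all integers in [-1000, 1000], LHS − RHS is smallest at x = 0, where it equals 2:
x = 0: LHS = |-2·0| = |0| = 0, RHS = 0 - 2 = -2; 0 > -2 — holds
At the ends of the range:
x = -1000: LHS = |-2·(-1000)| = |2000| = 2000, RHS = (-1000) - 2 = -1002; 2000 > -1002 — holds
x = 1000: LHS = |-2·1000| = |-2000| = 2000, RHS = 1000 - 2 = 998; 2000 > 998 — holds
Hence LHS − RHS is never zero or negative, i.e. LHS > RHS throughout, so the relation holds for every integer in [-1000, 1000].

No counterexample exists.

Answer: True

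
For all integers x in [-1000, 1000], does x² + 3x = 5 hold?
The claim fails at x = 0:
x = 0: LHS = 0² + 3·0 = 0; 0 = 5 — FAILS

Because a single integer refutes it, the statement is false.

Answer: False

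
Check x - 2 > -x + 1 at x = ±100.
x = 100: LHS = 100 - 2 = 98, RHS = -100 + 1 = -99; 98 > -99 — holds
x = -100: LHS = (-100) - 2 = -102, RHS = -(-100) + 1 = 101; -102 > 101 — FAILS

Answer: Partially: holds for x = 100, fails for x = -100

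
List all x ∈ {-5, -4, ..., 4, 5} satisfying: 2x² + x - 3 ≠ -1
Track d = LHS − RHS over the integers in [-5, 5]. Equality would need d = 0, but d changes sign only between consecutive integers, jumping over 0:
x = -2: LHS = 2·(-2)² + (-2) - 3 = 3; 3 ≠ -1 — holds  (d = 4)
x = -1: LHS = 2·(-1)² + (-1) - 3 = -2; -2 ≠ -1 — holds  (d = -1)
x = 0: LHS = 2·0² + 0 - 3 = -3; -3 ≠ -1 — holds  (d = -2)
x = 1: LHS = 2·1² + 1 - 3 = 0; 0 ≠ -1 — holds  (d = 1)
Away from these crossings d keeps a constant sign, and checking every integer in [-5, 5] confirms d ≠ 0 throughout. Hence the two sides are never equal, so the relation holds for every integer in [-5, 5].

Answer: All integers in [-5, 5]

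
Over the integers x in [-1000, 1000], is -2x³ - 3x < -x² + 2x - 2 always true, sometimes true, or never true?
Holds at x = 1: LHS = -2·1³ - 3·1 = -5, RHS = -1² + 2·1 - 2 = -1; -5 < -1 — holds
Fails at x = 0: LHS = -2·0³ - 3·0 = 0, RHS = -0² + 2·0 - 2 = -2; 0 < -2 — FAILS
It is satisfied by some integers in the range but not all.

Answer: Sometimes true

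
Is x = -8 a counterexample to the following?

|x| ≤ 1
Substitute x = -8 into the relation:
x = -8: LHS = |-8| = 8; 8 ≤ 1 — FAILS

Since the claim fails at x = -8, this value is a counterexample.

Answer: Yes, x = -8 is a counterexample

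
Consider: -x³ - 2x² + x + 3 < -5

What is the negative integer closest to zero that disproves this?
Testing negative integers from -1 downward:
x = -1: LHS = -(-1)³ - 2·(-1)² + (-1) + 3 = 1; 1 < -5 — FAILS  ← closest negative counterexample to 0

Answer: x = -1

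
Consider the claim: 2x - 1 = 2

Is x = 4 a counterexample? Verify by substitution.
Substitute x = 4 into the relation:
x = 4: LHS = 2·4 - 1 = 7; 7 = 2 — FAILS

Since the claim fails at x = 4, this value is a counterexample.

Answer: Yes, x = 4 is a counterexample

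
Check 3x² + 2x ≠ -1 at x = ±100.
x = 100: LHS = 3·100² + 2·100 = 30200; 30200 ≠ -1 — holds
x = -100: LHS = 3·(-100)² + 2·(-100) = 29800; 29800 ≠ -1 — holds

Answer: Yes, holds for both x = 100 and x = -100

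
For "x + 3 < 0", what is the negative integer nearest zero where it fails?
Testing negative integers from -1 downward:
x = -1: LHS = (-1) + 3 = 2; 2 < 0 — FAILS  ← closest negative counterexample to 0

Answer: x = -1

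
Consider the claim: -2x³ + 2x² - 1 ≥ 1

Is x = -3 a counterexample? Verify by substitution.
Substitute x = -3 into the relation:
x = -3: LHS = -2·(-3)³ + 2·(-3)² - 1 = 71; 71 ≥ 1 — holds

The claim holds here, so x = -3 is not a counterexample. (A counterexample exists elsewhere, e.g. x = 0.)

Answer: No, x = -3 is not a counterexample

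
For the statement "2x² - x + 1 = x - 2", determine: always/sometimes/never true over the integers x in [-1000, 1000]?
Over all integers in [-1000, 1000], LHS − RHS is always positive; it is smallest at x = 0, where it equals 3:
x = 0: LHS = 2·0² - 0 + 1 = 1, RHS = 0 - 2 = -2; 1 = -2 — FAILS
At the ends of the range:
x = -1000: LHS = 2·(-1000)² - (-1000) + 1 = 2001001, RHS = (-1000) - 2 = -1002; 2001001 = -1002 — FAILS
x = 1000: LHS = 2·1000² - 1000 + 1 = 1999001, RHS = 1000 - 2 = 998; 1999001 = 998 — FAILS
Hence LHS − RHS is never 0, i.e. the two sides are never equal, so the claimed relation (=) fails for every integer in [-1000, 1000].

No integer in the range satisfies it.

Answer: Never true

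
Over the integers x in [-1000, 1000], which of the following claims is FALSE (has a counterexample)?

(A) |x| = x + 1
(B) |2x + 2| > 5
(A) x = 0: LHS = |0| = 0, RHS = 0 + 1 = 1; 0 = 1 — FAILS
(B) x = 0: LHS = |2·0 + 2| = |2| = 2; 2 > 5 — FAILS

Answer: Both A and B are false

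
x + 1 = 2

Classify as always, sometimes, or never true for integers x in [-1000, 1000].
Holds at x = 1: LHS = 1 + 1 = 2; 2 = 2 — holds
Fails at x = 0: LHS = 0 + 1 = 1; 1 = 2 — FAILS
It is satisfied by some integers in the range but not all.

Answer: Sometimes true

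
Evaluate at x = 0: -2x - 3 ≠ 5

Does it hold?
x = 0: LHS = -2·0 - 3 = -3; -3 ≠ 5 — holds

The relation is satisfied at x = 0.

Answer: Yes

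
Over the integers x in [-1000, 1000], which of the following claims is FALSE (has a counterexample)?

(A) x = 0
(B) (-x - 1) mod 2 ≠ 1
(A) x = 1: 1 = 0 — FAILS
(B) x = 0: LHS = (-0 - 1) mod 2 = (-1) mod 2 = 1; 1 ≠ 1 — FAILS

Answer: Both A and B are false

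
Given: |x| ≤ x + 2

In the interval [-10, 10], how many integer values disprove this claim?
Counterexamples in [-10, 10]: {-10, -9, -8, -7, -6, -5, -4, -3, -2}.

Counting them gives 9 values.

Answer: 9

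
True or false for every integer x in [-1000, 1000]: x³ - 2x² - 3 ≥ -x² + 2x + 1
The claim fails at x = 0:
x = 0: LHS = 0³ - 2·0² - 3 = -3, RHS = -0² + 2·0 + 1 = 1; -3 ≥ 1 — FAILS

Because a single integer refutes it, the statement is false.

Answer: False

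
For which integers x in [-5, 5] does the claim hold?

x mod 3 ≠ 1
Holds for: {-4, -3, -1, 0, 2, 3, 5}
Fails for: {-5, -2, 1, 4}

Answer: {-4, -3, -1, 0, 2, 3, 5}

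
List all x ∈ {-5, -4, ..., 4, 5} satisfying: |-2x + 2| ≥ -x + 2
Holds for: {-5, -4, -3, -2, -1, 0, 2, 3, 4, 5}
Fails for: {1}

Answer: {-5, -4, -3, -2, -1, 0, 2, 3, 4, 5}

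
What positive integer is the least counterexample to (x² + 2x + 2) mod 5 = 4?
Testing positive integers:
x = 1: LHS = (1² + 2·1 + 2) mod 5 = 5 mod 5 = 0; 0 = 4 — FAILS  ← smallest positive counterexample

Answer: x = 1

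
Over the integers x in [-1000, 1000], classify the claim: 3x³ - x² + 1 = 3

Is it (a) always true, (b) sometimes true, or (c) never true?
Holds at x = 1: LHS = 3·1³ - 1² + 1 = 3; 3 = 3 — holds
Fails at x = 0: LHS = 3·0³ - 0² + 1 = 1; 1 = 3 — FAILS
It is satisfied by some integers in the range but not all.

Answer: Sometimes true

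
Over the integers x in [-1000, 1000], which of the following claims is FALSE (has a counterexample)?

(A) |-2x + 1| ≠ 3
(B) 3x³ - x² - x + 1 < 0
(A) x = -1: LHS = |-2·(-1) + 1| = |3| = 3; 3 ≠ 3 — FAILS
(B) x = 0: LHS = 3·0³ - 0² - 0 + 1 = 1; 1 < 0 — FAILS

Answer: Both A and B are false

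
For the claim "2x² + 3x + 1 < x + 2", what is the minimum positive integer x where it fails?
Testing positive integers:
x = 1: LHS = 2·1² + 3·1 + 1 = 6, RHS = 1 + 2 = 3; 6 < 3 — FAILS  ← smallest positive counterexample

Answer: x = 1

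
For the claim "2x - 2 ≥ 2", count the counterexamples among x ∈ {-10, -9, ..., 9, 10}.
Counterexamples in [-10, 10]: {-10, -9, -8, -7, -6, -5, -4, -3, -2, -1, 0, 1}.

Counting them gives 12 values.

Answer: 12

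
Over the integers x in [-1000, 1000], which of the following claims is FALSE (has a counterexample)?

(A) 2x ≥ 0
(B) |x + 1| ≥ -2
(A) x = -1: LHS = 2·(-1) = -2; -2 ≥ 0 — FAILS

(B) An absolute value is never negative, so the left side is ≥ 0 for every x, while the right side is -2. Tightest case in [-1000, 1000] is x = -1:
x = -1: LHS = |(-1) + 1| = |0| = 0; 0 ≥ -2 — holds
Hence LHS − RHS is never negative, i.e. LHS ≥ RHS throughout, so the relation holds for every integer in [-1000, 1000].

Only (A) has a counterexample.

Answer: A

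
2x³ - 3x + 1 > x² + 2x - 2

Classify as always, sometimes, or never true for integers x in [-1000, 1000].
Holds at x = 0: LHS = 2·0³ - 3·0 + 1 = 1, RHS = 0² + 2·0 - 2 = -2; 1 > -2 — holds
Fails at x = 1: LHS = 2·1³ - 3·1 + 1 = 0, RHS = 1² + 2·1 - 2 = 1; 0 > 1 — FAILS
It is satisfied by some integers in the range but not all.

Answer: Sometimes true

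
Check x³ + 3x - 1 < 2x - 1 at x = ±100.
x = 100: LHS = 100³ + 3·100 - 1 = 1000299, RHS = 2·100 - 1 = 199; 1000299 < 199 — FAILS
x = -100: LHS = (-100)³ + 3·(-100) - 1 = -1000301, RHS = 2·(-100) - 1 = -201; -1000301 < -201 — holds

Answer: Partially: fails for x = 100, holds for x = -100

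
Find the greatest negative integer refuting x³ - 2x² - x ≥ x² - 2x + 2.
Testing negative integers from -1 downward:
x = -1: LHS = (-1)³ - 2·(-1)² - (-1) = -2, RHS = (-1)² - 2·(-1) + 2 = 5; -2 ≥ 5 — FAILS  ← closest negative counterexample to 0

Answer: x = -1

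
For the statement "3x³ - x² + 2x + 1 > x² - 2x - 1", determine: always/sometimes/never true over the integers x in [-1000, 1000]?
Holds at x = 0: LHS = 3·0³ - 0² + 2·0 + 1 = 1, RHS = 0² - 2·0 - 1 = -1; 1 > -1 — holds
Fails at x = -1: LHS = 3·(-1)³ - (-1)² + 2·(-1) + 1 = -5, RHS = (-1)² - 2·(-1) - 1 = 2; -5 > 2 — FAILS
It is satisfied by some integers in the range but not all.

Answer: Sometimes true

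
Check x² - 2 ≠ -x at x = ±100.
x = 100: LHS = 100² - 2 = 9998; 9998 ≠ -100 — holds
x = -100: LHS = (-100)² - 2 = 9998, RHS = -(-100) = 100; 9998 ≠ 100 — holds

Answer: Yes, holds for both x = 100 and x = -100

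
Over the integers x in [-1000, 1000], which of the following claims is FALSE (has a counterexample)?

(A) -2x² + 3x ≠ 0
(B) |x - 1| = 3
(A) x = 0: LHS = -2·0² + 3·0 = 0; 0 ≠ 0 — FAILS
(B) x = 0: LHS = |0 - 1| = |-1| = 1; 1 = 3 — FAILS

Answer: Both A and B are false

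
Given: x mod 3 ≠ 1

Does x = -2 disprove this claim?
Substitute x = -2 into the relation:
x = -2: LHS = (-2) mod 3 = 1; 1 ≠ 1 — FAILS

Since the claim fails at x = -2, this value is a counterexample.

Answer: Yes, x = -2 is a counterexample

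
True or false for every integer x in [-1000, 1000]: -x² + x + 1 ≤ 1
Over all integers in [-1000, 1000], LHS − RHS is largest at x = 0, where it equals 0:
x = 0: LHS = -0² + 0 + 1 = 1; 1 ≤ 1 — holds
At the ends of the range:
x = -1000: LHS = -(-1000)² + (-1000) + 1 = -1000999; -1000999 ≤ 1 — holds
x = 1000: LHS = -1000² + 1000 + 1 = -998999; -998999 ≤ 1 — holds
Hence LHS − RHS is never positive, i.e. LHS ≤ RHS throughout, so the relation holds for every integer in [-1000, 1000].

No counterexample exists.

Answer: True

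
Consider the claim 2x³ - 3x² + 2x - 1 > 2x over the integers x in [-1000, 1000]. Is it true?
The claim fails at x = 0:
x = 0: LHS = 2·0³ - 3·0² + 2·0 - 1 = -1, RHS = 2·0 = 0; -1 > 0 — FAILS

Because a single integer refutes it, the statement is false.

Answer: False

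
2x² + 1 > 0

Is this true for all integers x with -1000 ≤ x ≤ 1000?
Over all integers in [-1000, 1000], LHS − RHS is smallest at x = 0, where it equals 1:
x = 0: LHS = 2·0² + 1 = 1; 1 > 0 — holds
At the ends of the range:
x = -1000: LHS = 2·(-1000)² + 1 = 2000001; 2000001 > 0 — holds
x = 1000: LHS = 2·1000² + 1 = 2000001; 2000001 > 0 — holds
Hence LHS − RHS is never zero or negative, i.e. LHS > RHS throughout, so the relation holds for every integer in [-1000, 1000].

No counterexample exists.

Answer: True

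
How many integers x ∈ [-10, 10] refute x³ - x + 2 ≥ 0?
Counterexamples in [-10, 10]: {-10, -9, -8, -7, -6, -5, -4, -3, -2}.

Counting them gives 9 values.

Answer: 9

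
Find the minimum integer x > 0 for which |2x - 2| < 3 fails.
Testing positive integers:
x = 1: LHS = |2·1 - 2| = |0| = 0; 0 < 3 — holds
x = 2: LHS = |2·2 - 2| = |2| = 2; 2 < 3 — holds
x = 3: LHS = |2·3 - 2| = |4| = 4; 4 < 3 — FAILS  ← smallest positive counterexample

Answer: x = 3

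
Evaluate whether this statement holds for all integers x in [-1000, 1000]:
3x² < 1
The claim fails at x = 1:
x = 1: LHS = 3·1² = 3; 3 < 1 — FAILS

Because a single integer refutes it, the statement is false.

Answer: False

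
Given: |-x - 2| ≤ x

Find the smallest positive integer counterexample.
Testing positive integers:
x = 1: LHS = |-1 - 2| = |-3| = 3; 3 ≤ 1 — FAILS  ← smallest positive counterexample

Answer: x = 1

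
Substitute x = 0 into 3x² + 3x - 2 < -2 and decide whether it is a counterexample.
Substitute x = 0 into the relation:
x = 0: LHS = 3·0² + 3·0 - 2 = -2; -2 < -2 — FAILS

Since the claim fails at x = 0, this value is a counterexample.

Answer: Yes, x = 0 is a counterexample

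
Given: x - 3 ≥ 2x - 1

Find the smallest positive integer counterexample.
Testing positive integers:
x = 1: LHS = 1 - 3 = -2, RHS = 2·1 - 1 = 1; -2 ≥ 1 — FAILS  ← smallest positive counterexample

Answer: x = 1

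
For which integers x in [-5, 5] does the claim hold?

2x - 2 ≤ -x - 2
Holds for: {-5, -4, -3, -2, -1, 0}
Fails for: {1, 2, 3, 4, 5}

Answer: {-5, -4, -3, -2, -1, 0}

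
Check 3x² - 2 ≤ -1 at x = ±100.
x = 100: LHS = 3·100² - 2 = 29998; 29998 ≤ -1 — FAILS
x = -100: LHS = 3·(-100)² - 2 = 29998; 29998 ≤ -1 — FAILS

Answer: No, fails for both x = 100 and x = -100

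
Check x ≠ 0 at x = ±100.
x = 100: 100 ≠ 0 — holds
x = -100: -100 ≠ 0 — holds

Answer: Yes, holds for both x = 100 and x = -100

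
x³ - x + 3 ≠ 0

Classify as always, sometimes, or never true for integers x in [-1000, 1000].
Track d = LHS − RHS over the integers in [-1000, 1000]. Equality would need d = 0, but d changes sign only between consecutive integers, jumping over 0:
x = -2: LHS = (-2)³ - (-2) + 3 = -3; -3 ≠ 0 — holds  (d = -3)
x = -1: LHS = (-1)³ - (-1) + 3 = 3; 3 ≠ 0 — holds  (d = 3)
Away from these crossings d keeps a constant sign, and checking every integer in [-1000, 1000] confirms d ≠ 0 throughout. Hence the two sides are never equal, so the relation holds for every integer in [-1000, 1000].

No counterexample exists.

Answer: Always true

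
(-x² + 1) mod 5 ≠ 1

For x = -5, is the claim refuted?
Substitute x = -5 into the relation:
x = -5: LHS = (-(-5)² + 1) mod 5 = (-24) mod 5 = 1; 1 ≠ 1 — FAILS

Since the claim fails at x = -5, this value is a counterexample.

Answer: Yes, x = -5 is a counterexample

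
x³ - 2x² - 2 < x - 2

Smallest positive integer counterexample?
Testing positive integers:
x = 1: LHS = 1³ - 2·1² - 2 = -3, RHS = 1 - 2 = -1; -3 < -1 — holds
x = 2: LHS = 2³ - 2·2² - 2 = -2, RHS = 2 - 2 = 0; -2 < 0 — holds
x = 3: LHS = 3³ - 2·3² - 2 = 7, RHS = 3 - 2 = 1; 7 < 1 — FAILS  ← smallest positive counterexample

Answer: x = 3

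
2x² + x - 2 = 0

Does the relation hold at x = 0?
x = 0: LHS = 2·0² + 0 - 2 = -2; -2 = 0 — FAILS

The relation fails at x = 0, so x = 0 is a counterexample.

Answer: No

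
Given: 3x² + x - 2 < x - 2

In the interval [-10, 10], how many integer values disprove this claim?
Counterexamples in [-10, 10]: {-10, -9, -8, -7, -6, -5, -4, -3, -2, -1, 0, 1, 2, 3, 4, 5, 6, 7, 8, 9, 10}.

Counting them gives 21 values.

Answer: 21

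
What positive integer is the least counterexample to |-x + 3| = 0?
Testing positive integers:
x = 1: LHS = |-1 + 3| = |2| = 2; 2 = 0 — FAILS  ← smallest positive counterexample

Answer: x = 1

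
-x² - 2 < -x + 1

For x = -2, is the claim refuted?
Substitute x = -2 into the relation:
x = -2: LHS = -(-2)² - 2 = -6, RHS = -(-2) + 1 = 3; -6 < 3 — holds

The relation holds at x = -2, so it is not a counterexample.

Answer: No, x = -2 is not a counterexample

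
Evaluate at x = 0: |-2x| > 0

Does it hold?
x = 0: LHS = |-2·0| = |0| = 0; 0 > 0 — FAILS

The relation fails at x = 0, so x = 0 is a counterexample.

Answer: No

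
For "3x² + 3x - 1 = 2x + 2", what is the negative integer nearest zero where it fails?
Testing negative integers from -1 downward:
x = -1: LHS = 3·(-1)² + 3·(-1) - 1 = -1, RHS = 2·(-1) + 2 = 0; -1 = 0 — FAILS  ← closest negative counterexample to 0

Answer: x = -1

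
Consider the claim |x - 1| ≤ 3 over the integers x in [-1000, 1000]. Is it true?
The claim fails at x = -3:
x = -3: LHS = |(-3) - 1| = |-4| = 4; 4 ≤ 3 — FAILS

Because a single integer refutes it, the statement is false.

Answer: False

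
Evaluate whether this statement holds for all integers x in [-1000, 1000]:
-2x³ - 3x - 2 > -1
The claim fails at x = 0:
x = 0: LHS = -2·0³ - 3·0 - 2 = -2; -2 > -1 — FAILS

Because a single integer refutes it, the statement is false.

Answer: False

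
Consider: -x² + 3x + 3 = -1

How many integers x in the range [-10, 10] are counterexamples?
Counterexamples in [-10, 10]: {-10, -9, -8, -7, -6, -5, -4, -3, -2, 0, 1, 2, 3, 5, 6, 7, 8, 9, 10}.

Counting them gives 19 values.

Answer: 19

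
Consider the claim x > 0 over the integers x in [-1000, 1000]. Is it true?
The claim fails at x = 0:
x = 0: 0 > 0 — FAILS

Because a single integer refutes it, the statement is false.

Answer: False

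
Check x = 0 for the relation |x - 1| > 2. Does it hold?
x = 0: LHS = |0 - 1| = |-1| = 1; 1 > 2 — FAILS

The relation fails at x = 0, so x = 0 is a counterexample.

Answer: No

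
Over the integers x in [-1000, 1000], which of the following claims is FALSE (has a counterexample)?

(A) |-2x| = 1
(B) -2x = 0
(A) x = 0: LHS = |-2·0| = |0| = 0; 0 = 1 — FAILS
(B) x = 1: LHS = -2·1 = -2; -2 = 0 — FAILS

Answer: Both A and B are false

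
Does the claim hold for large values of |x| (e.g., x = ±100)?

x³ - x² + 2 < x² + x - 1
x = 100: LHS = 100³ - 100² + 2 = 990002, RHS = 100² + 100 - 1 = 10099; 990002 < 10099 — FAILS
x = -100: LHS = (-100)³ - (-100)² + 2 = -1009998, RHS = (-100)² + (-100) - 1 = 9899; -1009998 < 9899 — holds

Answer: Partially: fails for x = 100, holds for x = -100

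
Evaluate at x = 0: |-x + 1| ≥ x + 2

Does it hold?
x = 0: LHS = |-0 + 1| = |1| = 1, RHS = 0 + 2 = 2; 1 ≥ 2 — FAILS

The relation fails at x = 0, so x = 0 is a counterexample.

Answer: No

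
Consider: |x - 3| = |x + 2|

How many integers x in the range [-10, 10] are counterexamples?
Counterexamples in [-10, 10]: {-10, -9, -8, -7, -6, -5, -4, -3, -2, -1, 0, 1, 2, 3, 4, 5, 6, 7, 8, 9, 10}.

Counting them gives 21 values.

Answer: 21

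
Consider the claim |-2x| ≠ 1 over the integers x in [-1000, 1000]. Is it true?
Track d = LHS − RHS over the integers in [-1000, 1000]. Equality would need d = 0, but d changes sign only between consecutive integers, jumping over 0:
x = -1: LHS = |-2·(-1)| = |2| = 2; 2 ≠ 1 — holds  (d = 1)
x = 0: LHS = |-2·0| = |0| = 0; 0 ≠ 1 — holds  (d = -1)
x = 0: LHS = |-2·0| = |0| = 0; 0 ≠ 1 — holds  (d = -1)
x = 1: LHS = |-2·1| = |-2| = 2; 2 ≠ 1 — holds  (d = 1)
Away from these crossings d keeps a constant sign, and checking every integer in [-1000, 1000] confirms d ≠ 0 throughout. Hence the two sides are never equal, so the relation holds for every integer in [-1000, 1000].

No counterexample exists.

Answer: True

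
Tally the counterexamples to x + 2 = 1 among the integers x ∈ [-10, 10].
Counterexamples in [-10, 10]: {-10, -9, -8, -7, -6, -5, -4, -3, -2, 0, 1, 2, 3, 4, 5, 6, 7, 8, 9, 10}.

Counting them gives 20 values.

Answer: 20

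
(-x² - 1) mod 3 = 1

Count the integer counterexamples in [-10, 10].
Counterexamples in [-10, 10]: {-9, -6, -3, 0, 3, 6, 9}.

Counting them gives 7 values.

Answer: 7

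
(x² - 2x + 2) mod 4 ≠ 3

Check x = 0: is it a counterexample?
Substitute x = 0 into the relation:
x = 0: LHS = (0² - 2·0 + 2) mod 4 = 2 mod 4 = 2; 2 ≠ 3 — holds

The relation holds at x = 0, so it is not a counterexample.

Answer: No, x = 0 is not a counterexample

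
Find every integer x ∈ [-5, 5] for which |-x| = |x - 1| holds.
Track d = LHS − RHS over the integers in [-5, 5]. Equality would need d = 0, but d changes sign only between consecutive integers, jumping over 0:
x = 0: LHS = |-0| = |0| = 0, RHS = |0 - 1| = |-1| = 1; 0 = 1 — FAILS  (d = -1)
x = 1: LHS = |-1| = 1, RHS = |1 - 1| = |0| = 0; 1 = 0 — FAILS  (d = 1)
Away from these crossings d keeps a constant sign, and checking every integer in [-5, 5] confirms d ≠ 0 throughout. Hence the two sides are never equal, so the claimed relation (=) fails for every integer in [-5, 5].

Answer: None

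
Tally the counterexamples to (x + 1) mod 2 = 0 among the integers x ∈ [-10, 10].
Counterexamples in [-10, 10]: {-10, -8, -6, -4, -2, 0, 2, 4, 6, 8, 10}.

Counting them gives 11 values.

Answer: 11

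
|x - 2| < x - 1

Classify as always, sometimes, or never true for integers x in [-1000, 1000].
Holds at x = 2: LHS = |2 - 2| = |0| = 0, RHS = 2 - 1 = 1; 0 < 1 — holds
Fails at x = 0: LHS = |0 - 2| = |-2| = 2, RHS = 0 - 1 = -1; 2 < -1 — FAILS
It is satisfied by some integers in the range but not all.

Answer: Sometimes true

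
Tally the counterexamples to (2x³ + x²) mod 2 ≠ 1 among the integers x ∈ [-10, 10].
Counterexamples in [-10, 10]: {-9, -7, -5, -3, -1, 1, 3, 5, 7, 9}.

Counting them gives 10 values.

Answer: 10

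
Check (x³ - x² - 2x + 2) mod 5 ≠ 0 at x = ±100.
x = 100: LHS = (100³ - 100² - 2·100 + 2) mod 5 = 989802 mod 5 = 2; 2 ≠ 0 — holds
x = -100: LHS = ((-100)³ - (-100)² - 2·(-100) + 2) mod 5 = (-1009798) mod 5 = 2; 2 ≠ 0 — holds

Answer: Yes, holds for both x = 100 and x = -100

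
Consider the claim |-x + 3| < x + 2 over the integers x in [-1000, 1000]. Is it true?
The claim fails at x = 0:
x = 0: LHS = |-0 + 3| = |3| = 3, RHS = 0 + 2 = 2; 3 < 2 — FAILS

Because a single integer refutes it, the statement is false.

Answer: False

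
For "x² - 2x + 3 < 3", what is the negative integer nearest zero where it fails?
Testing negative integers from -1 downward:
x = -1: LHS = (-1)² - 2·(-1) + 3 = 6; 6 < 3 — FAILS  ← closest negative counterexample to 0

Answer: x = -1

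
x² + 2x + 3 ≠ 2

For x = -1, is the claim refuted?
Substitute x = -1 into the relation:
x = -1: LHS = (-1)² + 2·(-1) + 3 = 2; 2 ≠ 2 — FAILS

Since the claim fails at x = -1, this value is a counterexample.

Answer: Yes, x = -1 is a counterexample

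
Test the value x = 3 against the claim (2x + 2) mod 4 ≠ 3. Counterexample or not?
Substitute x = 3 into the relation:
x = 3: LHS = (2·3 + 2) mod 4 = 8 mod 4 = 0; 0 ≠ 3 — holds

The relation holds at x = 3, so it is not a counterexample.

Answer: No, x = 3 is not a counterexample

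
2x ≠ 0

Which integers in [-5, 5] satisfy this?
Holds for: {-5, -4, -3, -2, -1, 1, 2, 3, 4, 5}
Fails for: {0}

Answer: {-5, -4, -3, -2, -1, 1, 2, 3, 4, 5}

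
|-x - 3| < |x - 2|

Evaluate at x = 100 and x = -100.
x = 100: LHS = |-100 - 3| = |-103| = 103, RHS = |100 - 2| = |98| = 98; 103 < 98 — FAILS
x = -100: LHS = |-(-100) - 3| = |97| = 97, RHS = |(-100) - 2| = |-102| = 102; 97 < 102 — holds

Answer: Partially: fails for x = 100, holds for x = -100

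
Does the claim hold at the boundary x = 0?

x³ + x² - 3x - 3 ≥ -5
x = 0: LHS = 0³ + 0² - 3·0 - 3 = -3; -3 ≥ -5 — holds

The relation is satisfied at x = 0.

Answer: Yes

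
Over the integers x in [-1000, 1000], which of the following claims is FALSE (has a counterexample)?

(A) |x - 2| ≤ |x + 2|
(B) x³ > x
(A) x = -1: LHS = |(-1) - 2| = |-3| = 3, RHS = |(-1) + 2| = |1| = 1; 3 ≤ 1 — FAILS
(B) x = 0: LHS = 0³ = 0; 0 > 0 — FAILS

Answer: Both A and B are false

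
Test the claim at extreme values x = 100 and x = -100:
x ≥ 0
x = 100: 100 ≥ 0 — holds
x = -100: -100 ≥ 0 — FAILS

Answer: Partially: holds for x = 100, fails for x = -100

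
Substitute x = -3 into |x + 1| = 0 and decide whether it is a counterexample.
Substitute x = -3 into the relation:
x = -3: LHS = |(-3) + 1| = |-2| = 2; 2 = 0 — FAILS

Since the claim fails at x = -3, this value is a counterexample.

Answer: Yes, x = -3 is a counterexample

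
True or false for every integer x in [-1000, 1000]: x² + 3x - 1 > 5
The claim fails at x = 0:
x = 0: LHS = 0² + 3·0 - 1 = -1; -1 > 5 — FAILS

Because a single integer refutes it, the statement is false.

Answer: False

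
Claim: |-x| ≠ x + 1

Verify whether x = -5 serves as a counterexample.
Substitute x = -5 into the relation:
x = -5: LHS = |-(-5)| = |5| = 5, RHS = (-5) + 1 = -4; 5 ≠ -4 — holds

The relation holds at x = -5, so it is not a counterexample.

Answer: No, x = -5 is not a counterexample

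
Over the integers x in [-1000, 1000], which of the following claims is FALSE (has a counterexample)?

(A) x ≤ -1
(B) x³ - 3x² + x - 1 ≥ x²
(A) x = 0: 0 ≤ -1 — FAILS
(B) x = 0: LHS = 0³ - 3·0² + 0 - 1 = -1, RHS = 0² = 0; -1 ≥ 0 — FAILS

Answer: Both A and B are false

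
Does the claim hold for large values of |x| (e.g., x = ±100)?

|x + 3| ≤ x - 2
x = 100: LHS = |100 + 3| = |103| = 103, RHS = 100 - 2 = 98; 103 ≤ 98 — FAILS
x = -100: LHS = |(-100) + 3| = |-97| = 97, RHS = (-100) - 2 = -102; 97 ≤ -102 — FAILS

Answer: No, fails for both x = 100 and x = -100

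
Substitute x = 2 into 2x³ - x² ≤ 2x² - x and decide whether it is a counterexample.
Substitute x = 2 into the relation:
x = 2: LHS = 2·2³ - 2² = 12, RHS = 2·2² - 2 = 6; 12 ≤ 6 — FAILS

Since the claim fails at x = 2, this value is a counterexample.

Answer: Yes, x = 2 is a counterexample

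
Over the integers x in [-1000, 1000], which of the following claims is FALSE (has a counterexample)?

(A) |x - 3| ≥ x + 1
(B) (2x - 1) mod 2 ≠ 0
(A) x = 2: LHS = |2 - 3| = |-1| = 1, RHS = 2 + 1 = 3; 1 ≥ 3 — FAILS

(B) For a polynomial with integer coefficients, its value mod 2 depends only on x mod 2, so it suffices to check one representative of each residue class, x = 0, 1:
x = 0: LHS = (2·0 - 1) mod 2 = (-1) mod 2 = 1; 1 ≠ 0 — holds
x = 1: LHS = (2·1 - 1) mod 2 = 1 mod 2 = 1; 1 ≠ 0 — holds
The relation holds in every residue class, so the relation holds for every integer in [-1000, 1000].

Only (A) has a counterexample.

Answer: A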